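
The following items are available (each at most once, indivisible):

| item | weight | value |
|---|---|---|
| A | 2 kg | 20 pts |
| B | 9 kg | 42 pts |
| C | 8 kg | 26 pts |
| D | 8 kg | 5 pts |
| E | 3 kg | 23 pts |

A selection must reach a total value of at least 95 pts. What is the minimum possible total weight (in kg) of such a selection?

Subsets with value ≥ 95, sorted by total weight:
- A+B+C+E: weight 22, value 111
- B+C+D+E: weight 28, value 96
- A+B+C+D+E: weight 30, value 116
Minimum weight: 22 kg.

22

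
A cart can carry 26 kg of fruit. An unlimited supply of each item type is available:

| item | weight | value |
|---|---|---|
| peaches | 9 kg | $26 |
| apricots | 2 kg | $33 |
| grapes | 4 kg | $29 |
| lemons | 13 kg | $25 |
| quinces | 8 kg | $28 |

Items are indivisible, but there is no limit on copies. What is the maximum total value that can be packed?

$429

Best value-per-unit is apricots at 33/2, and filling with it alone uses weight 13×2=26. No mix of the others beats 13×33 = 429.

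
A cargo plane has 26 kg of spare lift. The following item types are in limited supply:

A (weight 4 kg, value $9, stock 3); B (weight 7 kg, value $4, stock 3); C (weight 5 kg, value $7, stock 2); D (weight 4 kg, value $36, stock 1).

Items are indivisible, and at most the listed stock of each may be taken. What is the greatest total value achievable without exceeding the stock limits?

$77

Top feasible selections:
- 3×A + 2×C + 1×D: weight 26, value 77
- 3×A + 1×C + 1×D: weight 21, value 70
Best: $77.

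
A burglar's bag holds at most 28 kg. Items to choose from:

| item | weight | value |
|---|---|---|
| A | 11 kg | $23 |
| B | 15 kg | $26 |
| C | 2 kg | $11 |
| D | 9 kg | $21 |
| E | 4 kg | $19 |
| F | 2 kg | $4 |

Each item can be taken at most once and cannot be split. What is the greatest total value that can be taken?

$78

This is a 0/1 knapsack; check combinations near the capacity.
- A+C+D+E+F: weight 11+2+9+4+2=28, value 23+11+21+19+4=78
- A+C+D+E: weight 11+2+9+4=26, value 23+11+21+19=74
- A+D+E+F: weight 11+9+4+2=26, value 23+21+19+4=67
Best: $78.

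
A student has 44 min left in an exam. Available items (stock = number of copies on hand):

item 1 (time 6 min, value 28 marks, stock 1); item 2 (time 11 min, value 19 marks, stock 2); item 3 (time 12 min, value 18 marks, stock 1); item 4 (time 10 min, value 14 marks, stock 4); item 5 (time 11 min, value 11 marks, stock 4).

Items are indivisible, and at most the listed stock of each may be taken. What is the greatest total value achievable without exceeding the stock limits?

Best selections within time 44 and stock limits:
- 1×item 1 + 2×item 2 + 1×item 3: time 40, value 84
- 1×item 1 + 2×item 2 + 1×item 4: time 38, value 80
- 1×item 1 + 1×item 2 + 1×item 3 + 1×item 4: time 39, value 79
- 1×item 1 + 2×item 2 + 1×item 5: time 39, value 77
Best: 84 marks.

84 marks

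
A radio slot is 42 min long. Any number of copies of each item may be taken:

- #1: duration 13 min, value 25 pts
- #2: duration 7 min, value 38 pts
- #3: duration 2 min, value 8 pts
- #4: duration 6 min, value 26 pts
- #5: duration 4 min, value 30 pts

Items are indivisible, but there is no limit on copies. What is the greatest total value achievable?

Best value-per-unit is #5 at 30/4; filling with it alone gives 10×30 = 300.
Optimal mix: 1×#3 + 10×#5 → duration 42, value 308.

308 pts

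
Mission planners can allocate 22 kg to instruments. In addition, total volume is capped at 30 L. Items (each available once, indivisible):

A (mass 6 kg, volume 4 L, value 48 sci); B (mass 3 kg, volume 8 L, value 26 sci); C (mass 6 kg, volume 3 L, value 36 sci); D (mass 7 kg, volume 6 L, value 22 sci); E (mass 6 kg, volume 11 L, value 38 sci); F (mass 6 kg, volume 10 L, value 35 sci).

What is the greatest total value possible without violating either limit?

148 sci

Feasible sets respecting both limits:
- A+B+C+E: mass 21, volume 26, value 148
- A+B+C+F: mass 21, volume 25, value 145
- A+B+D+E: mass 22, volume 29, value 134
- A+B+C+D: mass 22, volume 21, value 132
Best: 148 sci.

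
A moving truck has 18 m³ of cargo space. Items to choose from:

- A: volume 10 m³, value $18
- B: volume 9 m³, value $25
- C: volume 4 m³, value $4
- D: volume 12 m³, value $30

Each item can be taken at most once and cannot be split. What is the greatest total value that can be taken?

$34

This is a 0/1 knapsack; check combinations near the capacity.
- C+D: volume 4+12=16, value 4+30=34
- D: volume 12, value 30
- B+C: volume 9+4=13, value 25+4=29
- B: volume 9, value 25
- A+C: volume 10+4=14, value 18+4=22
Best: $34.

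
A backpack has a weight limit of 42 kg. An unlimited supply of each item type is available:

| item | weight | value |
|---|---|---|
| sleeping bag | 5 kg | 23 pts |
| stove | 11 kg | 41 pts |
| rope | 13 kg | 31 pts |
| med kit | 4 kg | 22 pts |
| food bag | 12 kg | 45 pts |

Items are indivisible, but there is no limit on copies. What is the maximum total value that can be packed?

Best value-per-unit is med kit at 22/4; filling with it alone gives 10×22 = 220.
Optimal mix: 2×sleeping bag + 8×med kit → weight 42, value 222.

222 pts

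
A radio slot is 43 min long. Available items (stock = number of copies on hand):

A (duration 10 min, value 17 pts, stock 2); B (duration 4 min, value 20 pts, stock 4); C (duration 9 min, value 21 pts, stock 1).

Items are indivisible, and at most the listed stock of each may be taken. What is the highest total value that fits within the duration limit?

118 pts

Best selections within duration 43 and stock limits:
- 1×A + 4×B + 1×C: duration 35, value 118
- 2×A + 3×B + 1×C: duration 41, value 115
- 2×A + 4×B: duration 36, value 114
Best: 118 pts.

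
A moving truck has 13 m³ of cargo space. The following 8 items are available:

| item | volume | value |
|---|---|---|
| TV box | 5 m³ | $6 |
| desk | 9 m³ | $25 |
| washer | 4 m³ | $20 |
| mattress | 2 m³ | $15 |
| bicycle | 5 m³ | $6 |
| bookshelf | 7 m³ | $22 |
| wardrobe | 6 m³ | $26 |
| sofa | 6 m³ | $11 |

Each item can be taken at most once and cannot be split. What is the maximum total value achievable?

$61

This is a 0/1 knapsack; check combinations near the capacity.
- washer+mattress+wardrobe: volume 4+2+6=12, value 20+15+26=61
- washer+mattress+bookshelf: volume 4+2+7=13, value 20+15+22=57
- bookshelf+wardrobe: volume 7+6=13, value 22+26=48
- TV box+mattress+wardrobe: volume 5+2+6=13, value 6+15+26=47
Best: $61.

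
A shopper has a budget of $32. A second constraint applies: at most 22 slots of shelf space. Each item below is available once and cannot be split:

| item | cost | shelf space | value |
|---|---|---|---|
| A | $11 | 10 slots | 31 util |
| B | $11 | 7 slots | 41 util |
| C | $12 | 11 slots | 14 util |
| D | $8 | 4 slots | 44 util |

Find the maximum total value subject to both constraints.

116 util

Feasible sets respecting both limits:
- A+B+D: cost 30, shelf space 21, value 116
- B+C+D: cost 31, shelf space 22, value 99
- B+D: cost 19, shelf space 11, value 85
Best: 116 util.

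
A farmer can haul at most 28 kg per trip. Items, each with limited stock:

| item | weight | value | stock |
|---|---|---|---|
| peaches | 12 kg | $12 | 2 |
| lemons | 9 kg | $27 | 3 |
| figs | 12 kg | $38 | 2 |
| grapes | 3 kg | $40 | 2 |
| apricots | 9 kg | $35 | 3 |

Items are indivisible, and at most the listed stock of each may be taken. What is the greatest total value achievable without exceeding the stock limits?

$153

Best selections within weight 28 and stock limits:
- 1×figs + 2×grapes + 1×apricots: weight 27, value 153
- 2×grapes + 2×apricots: weight 24, value 150
- 1×lemons + 1×figs + 2×grapes: weight 27, value 145
- 1×lemons + 2×grapes + 1×apricots: weight 24, value 142
Best: $153.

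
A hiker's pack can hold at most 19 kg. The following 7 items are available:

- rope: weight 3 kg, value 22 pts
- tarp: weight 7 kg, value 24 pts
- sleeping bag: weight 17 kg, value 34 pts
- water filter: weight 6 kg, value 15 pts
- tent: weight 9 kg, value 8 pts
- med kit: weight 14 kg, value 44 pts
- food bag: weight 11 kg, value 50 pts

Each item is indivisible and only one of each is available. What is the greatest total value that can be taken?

Check high-value combinations within 19 kg:
- tarp+food bag: weight 7+11=18, value 24+50=74
- rope+food bag: weight 3+11=14, value 22+50=72
- rope+med kit: weight 3+14=17, value 22+44=66
- water filter+food bag: weight 6+11=17, value 15+50=65
- rope+tarp+water filter: weight 3+7+6=16, value 22+24+15=61
Best: 74 pts.

74 pts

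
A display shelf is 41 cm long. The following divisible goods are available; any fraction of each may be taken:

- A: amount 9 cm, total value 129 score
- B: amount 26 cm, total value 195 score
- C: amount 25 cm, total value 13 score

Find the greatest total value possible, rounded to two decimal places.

Take in order of value per unit:
- A (129/9 per unit): all 9 → value 129, running total 129.00
- B (195/26 per unit): all 26 → value 195, running total 324.00
- C (13/25 per unit): 6 of 25 → value 6×13/25 = 3.1200, running total 327.12
Total 327.12.

327.12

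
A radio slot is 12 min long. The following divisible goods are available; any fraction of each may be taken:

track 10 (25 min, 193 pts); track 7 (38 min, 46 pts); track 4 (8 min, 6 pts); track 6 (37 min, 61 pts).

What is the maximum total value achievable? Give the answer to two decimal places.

Take in order of value per unit:
- track 10 (193/25 per unit): 12 of 25 → value 12×193/25 = 92.6400, running total 92.64
Total 92.64.

92.64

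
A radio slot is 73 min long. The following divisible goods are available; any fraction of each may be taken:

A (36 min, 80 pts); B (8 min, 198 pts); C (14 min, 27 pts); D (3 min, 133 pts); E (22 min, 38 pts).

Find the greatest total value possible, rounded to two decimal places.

Take in order of value per unit:
- D (133/3 per unit): all 3 → value 133, running total 133.00
- B (198/8 per unit): all 8 → value 198, running total 331.00
- A (80/36 per unit): all 36 → value 80, running total 411.00
- C (27/14 per unit): all 14 → value 27, running total 438.00
- E (38/22 per unit): 12 of 22 → value 12×38/22 = 20.7273, running total 458.73
Total 458.73.

458.73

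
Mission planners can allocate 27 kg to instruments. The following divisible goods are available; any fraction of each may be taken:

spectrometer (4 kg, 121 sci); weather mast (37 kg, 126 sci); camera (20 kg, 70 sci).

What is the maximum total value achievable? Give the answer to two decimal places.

Take in order of value per unit:
- spectrometer (121/4 per unit): all 4 → value 121, running total 121.00
- camera (70/20 per unit): all 20 → value 70, running total 191.00
- weather mast (126/37 per unit): 3 of 37 → value 3×126/37 = 10.2162, running total 201.22
Total 201.22.

201.22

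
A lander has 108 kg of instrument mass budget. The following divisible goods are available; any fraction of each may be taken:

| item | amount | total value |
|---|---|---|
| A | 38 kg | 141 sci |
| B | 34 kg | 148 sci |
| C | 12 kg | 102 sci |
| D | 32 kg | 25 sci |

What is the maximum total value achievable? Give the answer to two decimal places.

409.75

Take in order of value per unit:
- C (102/12 per unit): all 12 → value 102, running total 102.00
- B (148/34 per unit): all 34 → value 148, running total 250.00
- A (141/38 per unit): all 38 → value 141, running total 391.00
- D (25/32 per unit): 24 of 32 → value 24×25/32 = 18.7500, running total 409.75
Total 409.75.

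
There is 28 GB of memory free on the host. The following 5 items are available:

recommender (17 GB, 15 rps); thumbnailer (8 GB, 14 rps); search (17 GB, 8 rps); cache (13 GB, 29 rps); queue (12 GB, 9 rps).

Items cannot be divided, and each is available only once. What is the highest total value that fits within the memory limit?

Check high-value combinations within 28 GB:
- thumbnailer+cache: memory 8+13=21, value 14+29=43
- cache+queue: memory 13+12=25, value 29+9=38
- cache: memory 13, value 29
Best: 43 rps.

43 rps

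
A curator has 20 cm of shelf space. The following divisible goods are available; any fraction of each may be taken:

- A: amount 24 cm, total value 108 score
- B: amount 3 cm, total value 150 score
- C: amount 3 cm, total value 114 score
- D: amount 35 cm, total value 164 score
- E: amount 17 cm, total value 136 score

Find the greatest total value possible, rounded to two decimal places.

376.00

Take in order of value per unit:
- B (150/3 per unit): all 3 → value 150, running total 150.00
- C (114/3 per unit): all 3 → value 114, running total 264.00
- E (136/17 per unit): 14 of 17 → value 14×136/17 = 112.0000, running total 376.00
Total 376.00.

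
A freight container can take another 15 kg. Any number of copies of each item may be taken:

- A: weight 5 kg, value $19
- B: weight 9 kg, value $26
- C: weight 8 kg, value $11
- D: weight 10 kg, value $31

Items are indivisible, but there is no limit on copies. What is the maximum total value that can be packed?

Best value-per-unit is A at 19/5, and filling with it alone uses weight 3×5=15. No mix of the others beats 3×19 = 57.

$57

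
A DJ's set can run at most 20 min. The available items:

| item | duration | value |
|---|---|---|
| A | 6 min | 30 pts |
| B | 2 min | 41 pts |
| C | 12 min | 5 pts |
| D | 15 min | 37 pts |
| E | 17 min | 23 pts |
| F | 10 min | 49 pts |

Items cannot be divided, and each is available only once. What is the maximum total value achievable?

120 pts

This is a 0/1 knapsack; check combinations near the capacity.
- A+B+F: duration 6+2+10=18, value 30+41+49=120
- B+F: duration 2+10=12, value 41+49=90
- A+F: duration 6+10=16, value 30+49=79
Best: 120 pts.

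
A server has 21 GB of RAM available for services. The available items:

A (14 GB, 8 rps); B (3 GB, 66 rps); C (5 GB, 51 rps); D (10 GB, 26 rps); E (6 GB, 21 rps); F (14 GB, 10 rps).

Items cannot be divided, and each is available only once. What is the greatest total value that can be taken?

Check high-value combinations within 21 GB:
- B+C+D: memory 3+5+10=18, value 66+51+26=143
- B+C+E: memory 3+5+6=14, value 66+51+21=138
- B+C: memory 3+5=8, value 66+51=117
Best: 143 rps.

143 rps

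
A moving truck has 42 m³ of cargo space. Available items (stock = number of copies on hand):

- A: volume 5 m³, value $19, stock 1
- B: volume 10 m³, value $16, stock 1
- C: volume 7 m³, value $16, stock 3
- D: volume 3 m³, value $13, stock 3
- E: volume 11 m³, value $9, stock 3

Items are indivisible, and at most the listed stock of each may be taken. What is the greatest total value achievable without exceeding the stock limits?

Best selections within volume 42 and stock limits:
- 1×A + 1×B + 3×C + 2×D: volume 42, value 109
- 1×A + 3×C + 3×D: volume 35, value 106
- 1×A + 1×B + 2×C + 3×D: volume 38, value 106
- 1×B + 3×C + 3×D: volume 40, value 103
Best: $109.

$109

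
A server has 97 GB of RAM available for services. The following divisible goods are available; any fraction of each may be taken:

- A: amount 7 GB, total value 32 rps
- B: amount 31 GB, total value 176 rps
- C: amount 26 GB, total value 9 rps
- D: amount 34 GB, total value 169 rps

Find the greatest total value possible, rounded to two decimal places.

Take in order of value per unit:
- B (176/31 per unit): all 31 → value 176, running total 176.00
- D (169/34 per unit): all 34 → value 169, running total 345.00
- A (32/7 per unit): all 7 → value 32, running total 377.00
- C (9/26 per unit): 25 of 26 → value 25×9/26 = 8.6538, running total 385.65
Total 385.65.

385.65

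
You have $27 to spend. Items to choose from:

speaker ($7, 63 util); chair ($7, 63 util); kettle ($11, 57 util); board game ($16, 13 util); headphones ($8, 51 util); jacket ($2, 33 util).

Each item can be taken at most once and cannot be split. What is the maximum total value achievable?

This is a 0/1 knapsack; check combinations near the capacity.
- speaker+chair+kettle+jacket: cost 7+7+11+2=27, value 63+63+57+33=216
- speaker+chair+headphones+jacket: cost 7+7+8+2=24, value 63+63+51+33=210
- speaker+chair+kettle: cost 7+7+11=25, value 63+63+57=183
- speaker+chair+headphones: cost 7+7+8=22, value 63+63+51=177
- speaker+kettle+headphones: cost 7+11+8=26, value 63+57+51=171
Best: 216 util.

216 util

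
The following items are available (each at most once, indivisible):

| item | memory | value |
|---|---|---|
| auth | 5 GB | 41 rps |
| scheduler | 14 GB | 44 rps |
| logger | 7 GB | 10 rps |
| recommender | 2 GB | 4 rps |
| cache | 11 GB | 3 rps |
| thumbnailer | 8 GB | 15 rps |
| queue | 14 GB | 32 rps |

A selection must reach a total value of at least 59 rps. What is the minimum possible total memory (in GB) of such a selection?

Subsets with value ≥ 59, sorted by total memory:
- auth+recommender+thumbnailer: memory 15, value 60
- auth+scheduler: memory 19, value 85
- auth+queue: memory 19, value 73
Minimum memory: 15 GB.

15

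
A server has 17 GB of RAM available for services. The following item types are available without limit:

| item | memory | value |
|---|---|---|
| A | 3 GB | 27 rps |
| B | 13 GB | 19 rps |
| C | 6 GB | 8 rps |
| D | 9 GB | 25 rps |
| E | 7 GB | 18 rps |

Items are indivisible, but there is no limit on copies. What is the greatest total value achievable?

Best value-per-unit is A at 27/3, and filling with it alone uses memory 5×3=15. No mix of the others beats 5×27 = 135.

135 rps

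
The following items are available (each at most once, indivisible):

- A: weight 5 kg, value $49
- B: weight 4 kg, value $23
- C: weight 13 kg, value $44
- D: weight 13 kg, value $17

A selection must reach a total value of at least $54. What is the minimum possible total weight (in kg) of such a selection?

9

Subsets with value ≥ 54, sorted by total weight:
- A+B: weight 9, value 72
- B+C: weight 17, value 67
- A+C: weight 18, value 93
Minimum weight: 9 kg.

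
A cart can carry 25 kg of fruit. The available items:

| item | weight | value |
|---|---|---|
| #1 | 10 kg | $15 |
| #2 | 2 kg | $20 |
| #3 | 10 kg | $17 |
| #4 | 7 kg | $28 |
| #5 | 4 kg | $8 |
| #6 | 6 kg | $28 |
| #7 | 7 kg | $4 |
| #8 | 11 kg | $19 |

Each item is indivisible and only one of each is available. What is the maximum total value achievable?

This is a 0/1 knapsack; check combinations near the capacity.
- #2+#3+#4+#6: weight 2+10+7+6=25, value 20+17+28+28=93
- #1+#2+#4+#6: weight 10+2+7+6=25, value 15+20+28+28=91
- #2+#4+#5+#6: weight 2+7+4+6=19, value 20+28+8+28=84
- #2+#4+#6+#7: weight 2+7+6+7=22, value 20+28+28+4=80
Best: $93.

$93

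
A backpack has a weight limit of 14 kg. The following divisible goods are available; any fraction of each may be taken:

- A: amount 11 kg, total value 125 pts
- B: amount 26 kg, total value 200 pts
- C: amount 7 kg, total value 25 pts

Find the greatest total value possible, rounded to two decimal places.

148.08

Take in order of value per unit:
- A (125/11 per unit): all 11 → value 125, running total 125.00
- B (200/26 per unit): 3 of 26 → value 3×200/26 = 23.0769, running total 148.08
Total 148.08.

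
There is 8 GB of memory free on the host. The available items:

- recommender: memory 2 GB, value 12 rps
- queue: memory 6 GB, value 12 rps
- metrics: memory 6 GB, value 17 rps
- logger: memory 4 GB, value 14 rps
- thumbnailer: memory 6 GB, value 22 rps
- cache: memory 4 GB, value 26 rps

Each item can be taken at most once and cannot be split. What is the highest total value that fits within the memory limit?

Check high-value combinations within 8 GB:
- logger+cache: memory 4+4=8, value 14+26=40
- recommender+cache: memory 2+4=6, value 12+26=38
- recommender+thumbnailer: memory 2+6=8, value 12+22=34
Best: 40 rps.

40 rps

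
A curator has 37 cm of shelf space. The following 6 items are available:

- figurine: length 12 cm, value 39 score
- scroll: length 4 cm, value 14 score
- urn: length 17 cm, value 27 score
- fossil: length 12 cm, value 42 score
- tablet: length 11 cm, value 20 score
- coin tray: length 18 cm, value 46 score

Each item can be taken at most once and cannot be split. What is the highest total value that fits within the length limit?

102 score

Check high-value combinations within 37 cm:
- scroll+fossil+coin tray: length 4+12+18=34, value 14+42+46=102
- figurine+fossil+tablet: length 12+12+11=35, value 39+42+20=101
- figurine+scroll+coin tray: length 12+4+18=34, value 39+14+46=99
Best: 102 score.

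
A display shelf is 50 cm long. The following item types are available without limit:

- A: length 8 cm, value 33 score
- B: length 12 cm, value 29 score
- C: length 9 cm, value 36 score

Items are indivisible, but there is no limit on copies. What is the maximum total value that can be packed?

Best value-per-unit is A at 33/8; filling with it alone gives 6×33 = 198.
Optimal mix: 4×A + 2×C → length 50, value 204.

204 score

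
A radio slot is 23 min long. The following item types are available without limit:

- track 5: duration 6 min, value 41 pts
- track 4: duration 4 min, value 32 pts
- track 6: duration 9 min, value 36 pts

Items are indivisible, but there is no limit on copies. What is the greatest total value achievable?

Best value-per-unit is track 4 at 32/4; filling with it alone gives 5×32 = 160.
Optimal mix: 1×track 5 + 4×track 4 → duration 22, value 169.

169 pts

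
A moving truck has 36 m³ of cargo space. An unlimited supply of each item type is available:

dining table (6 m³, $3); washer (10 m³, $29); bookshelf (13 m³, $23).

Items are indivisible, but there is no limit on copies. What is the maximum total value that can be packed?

$90

Best value-per-unit is washer at 29/10; filling with it alone gives 3×29 = 87.
Optimal mix: 1×dining table + 3×washer → volume 36, value 90.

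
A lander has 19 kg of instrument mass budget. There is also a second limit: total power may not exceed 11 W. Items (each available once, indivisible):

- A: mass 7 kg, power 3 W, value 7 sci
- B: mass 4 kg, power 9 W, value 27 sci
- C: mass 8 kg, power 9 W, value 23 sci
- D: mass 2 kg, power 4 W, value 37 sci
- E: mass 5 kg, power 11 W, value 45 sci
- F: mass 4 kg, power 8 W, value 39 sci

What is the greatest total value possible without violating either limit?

46 sci

Feasible sets respecting both limits:
- A+F: mass 11, power 11, value 46
- E: mass 5, power 11, value 45
- A+D: mass 9, power 7, value 44
Best: 46 sci.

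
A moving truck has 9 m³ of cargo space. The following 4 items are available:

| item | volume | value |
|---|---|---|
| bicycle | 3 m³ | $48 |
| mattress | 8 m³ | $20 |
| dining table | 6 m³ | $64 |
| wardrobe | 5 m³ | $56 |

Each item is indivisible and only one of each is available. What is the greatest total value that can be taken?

$112

Check high-value combinations within 9 m³:
- bicycle+dining table: volume 3+6=9, value 48+64=112
- bicycle+wardrobe: volume 3+5=8, value 48+56=104
- dining table: volume 6, value 64
Best: $112.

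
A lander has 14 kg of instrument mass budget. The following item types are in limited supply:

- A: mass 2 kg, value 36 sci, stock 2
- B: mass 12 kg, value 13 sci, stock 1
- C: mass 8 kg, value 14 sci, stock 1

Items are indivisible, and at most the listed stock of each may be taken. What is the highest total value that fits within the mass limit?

86 sci

Best selections within mass 14 and stock limits:
- 2×A + 1×C: mass 12, value 86
- 2×A: mass 4, value 72
- 1×A + 1×C: mass 10, value 50
- 1×A + 1×B: mass 14, value 49
Best: 86 sci.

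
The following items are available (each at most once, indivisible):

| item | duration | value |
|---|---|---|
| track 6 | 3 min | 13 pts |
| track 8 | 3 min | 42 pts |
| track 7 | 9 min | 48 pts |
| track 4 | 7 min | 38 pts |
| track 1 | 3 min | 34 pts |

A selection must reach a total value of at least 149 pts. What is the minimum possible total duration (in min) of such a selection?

22

Subsets with value ≥ 149, sorted by total duration:
- track 8+track 7+track 4+track 1: duration 22, value 162
- track 6+track 8+track 7+track 4+track 1: duration 25, value 175
Minimum duration: 22 min.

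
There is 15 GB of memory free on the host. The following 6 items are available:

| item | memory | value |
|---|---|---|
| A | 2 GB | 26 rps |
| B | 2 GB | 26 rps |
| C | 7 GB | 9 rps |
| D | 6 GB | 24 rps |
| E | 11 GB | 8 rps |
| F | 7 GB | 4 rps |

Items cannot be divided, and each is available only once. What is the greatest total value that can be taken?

76 rps

Check high-value combinations within 15 GB:
- A+B+D: memory 2+2+6=10, value 26+26+24=76
- A+B+C: memory 2+2+7=11, value 26+26+9=61
- A+B+E: memory 2+2+11=15, value 26+26+8=60
- A+C+D: memory 2+7+6=15, value 26+9+24=59
Best: 76 rps.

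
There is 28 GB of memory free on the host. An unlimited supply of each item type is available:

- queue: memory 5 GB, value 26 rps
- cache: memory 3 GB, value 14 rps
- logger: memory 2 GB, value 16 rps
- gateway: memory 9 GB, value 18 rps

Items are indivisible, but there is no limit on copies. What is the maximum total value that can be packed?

224 rps

Best value-per-unit is logger at 16/2, and filling with it alone uses memory 14×2=28. No mix of the others beats 14×16 = 224.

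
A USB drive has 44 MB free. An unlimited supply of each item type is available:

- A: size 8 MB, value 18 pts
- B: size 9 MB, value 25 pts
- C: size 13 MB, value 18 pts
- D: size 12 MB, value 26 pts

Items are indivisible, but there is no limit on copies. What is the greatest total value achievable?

118 pts

Best value-per-unit is B at 25/9; filling with it alone gives 4×25 = 100.
Optimal mix: 1×A + 4×B → size 44, value 118.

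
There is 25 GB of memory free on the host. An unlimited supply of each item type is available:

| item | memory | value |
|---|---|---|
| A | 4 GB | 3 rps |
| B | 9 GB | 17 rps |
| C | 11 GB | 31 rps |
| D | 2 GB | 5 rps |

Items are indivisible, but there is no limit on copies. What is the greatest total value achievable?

Best value-per-unit is C at 31/11; filling with it alone gives 2×31 = 62.
Optimal mix: 2×C + 1×D → memory 24, value 67.

67 rps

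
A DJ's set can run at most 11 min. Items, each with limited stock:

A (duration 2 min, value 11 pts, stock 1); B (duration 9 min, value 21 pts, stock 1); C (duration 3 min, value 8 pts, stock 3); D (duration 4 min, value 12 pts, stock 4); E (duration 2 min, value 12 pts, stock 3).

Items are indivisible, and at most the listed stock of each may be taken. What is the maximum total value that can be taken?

Top feasible selections:
- 1×A + 1×C + 3×E: duration 11, value 55
- 1×D + 3×E: duration 10, value 48
Best: 55 pts.

55 pts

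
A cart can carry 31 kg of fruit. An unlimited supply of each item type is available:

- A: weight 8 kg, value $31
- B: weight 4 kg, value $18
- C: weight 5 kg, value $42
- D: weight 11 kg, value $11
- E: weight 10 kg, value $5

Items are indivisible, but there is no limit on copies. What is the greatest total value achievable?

Best value-per-unit is C at 42/5, and filling with it alone uses weight 6×5=30. No mix of the others beats 6×42 = 252.

$252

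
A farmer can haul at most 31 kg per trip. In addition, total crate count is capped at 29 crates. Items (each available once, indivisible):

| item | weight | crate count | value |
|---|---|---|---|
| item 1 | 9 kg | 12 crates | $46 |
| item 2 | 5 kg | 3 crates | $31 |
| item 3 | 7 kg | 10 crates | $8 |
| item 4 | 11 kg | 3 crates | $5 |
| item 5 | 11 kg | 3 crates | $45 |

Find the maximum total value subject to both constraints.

Feasible sets respecting both limits:
- item 1+item 2+item 5: weight 25, crate count 18, value 122
- item 1+item 3+item 5: weight 27, crate count 25, value 99
- item 1+item 4+item 5: weight 31, crate count 18, value 96
- item 1+item 5: weight 20, crate count 15, value 91
Best: $122.

$122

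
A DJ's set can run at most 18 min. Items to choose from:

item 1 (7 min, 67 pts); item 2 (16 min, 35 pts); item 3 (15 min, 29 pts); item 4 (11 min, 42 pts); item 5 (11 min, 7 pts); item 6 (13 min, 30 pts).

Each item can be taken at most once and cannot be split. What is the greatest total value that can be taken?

109 pts

This is a 0/1 knapsack; check combinations near the capacity.
- item 1+item 4: duration 7+11=18, value 67+42=109
- item 1+item 5: duration 7+11=18, value 67+7=74
- item 1: duration 7, value 67
Best: 109 pts.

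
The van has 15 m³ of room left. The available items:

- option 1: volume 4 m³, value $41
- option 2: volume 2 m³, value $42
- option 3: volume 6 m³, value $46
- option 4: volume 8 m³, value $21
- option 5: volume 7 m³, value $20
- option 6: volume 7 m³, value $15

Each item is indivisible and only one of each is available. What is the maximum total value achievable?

Check high-value combinations within 15 m³:
- option 1+option 2+option 3: volume 4+2+6=12, value 41+42+46=129
- option 2+option 3+option 5: volume 2+6+7=15, value 42+46+20=108
- option 1+option 2+option 4: volume 4+2+8=14, value 41+42+21=104
- option 1+option 2+option 5: volume 4+2+7=13, value 41+42+20=103
Best: $129.

$129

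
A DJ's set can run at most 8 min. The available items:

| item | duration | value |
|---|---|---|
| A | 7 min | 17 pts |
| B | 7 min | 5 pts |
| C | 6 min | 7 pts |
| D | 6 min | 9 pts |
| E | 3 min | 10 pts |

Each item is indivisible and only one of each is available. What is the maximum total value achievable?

17 pts

Check high-value combinations within 8 min:
- A: duration 7, value 17
- E: duration 3, value 10
- D: duration 6, value 9
- C: duration 6, value 7
Best: 17 pts.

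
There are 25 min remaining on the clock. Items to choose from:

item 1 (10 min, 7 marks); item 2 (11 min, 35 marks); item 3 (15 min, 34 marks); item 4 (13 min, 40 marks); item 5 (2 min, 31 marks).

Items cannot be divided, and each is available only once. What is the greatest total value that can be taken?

Check high-value combinations within 25 min:
- item 1+item 4+item 5: time 10+13+2=25, value 7+40+31=78
- item 2+item 4: time 11+13=24, value 35+40=75
- item 1+item 2+item 5: time 10+11+2=23, value 7+35+31=73
Best: 78 marks.

78 marks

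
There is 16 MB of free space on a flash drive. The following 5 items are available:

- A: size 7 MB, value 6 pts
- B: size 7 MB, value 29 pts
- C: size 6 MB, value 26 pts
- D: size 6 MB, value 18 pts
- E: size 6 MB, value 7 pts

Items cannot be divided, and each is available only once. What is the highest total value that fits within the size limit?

55 pts

This is a 0/1 knapsack; check combinations near the capacity.
- B+C: size 7+6=13, value 29+26=55
- B+D: size 7+6=13, value 29+18=47
- C+D: size 6+6=12, value 26+18=44
Best: 55 pts.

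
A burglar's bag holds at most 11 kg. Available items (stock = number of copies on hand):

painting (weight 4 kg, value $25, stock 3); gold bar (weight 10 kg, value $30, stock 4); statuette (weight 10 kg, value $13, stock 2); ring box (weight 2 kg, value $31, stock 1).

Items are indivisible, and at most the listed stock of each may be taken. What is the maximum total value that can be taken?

Top feasible selections:
- 2×painting + 1×ring box: weight 10, value 81
- 1×painting + 1×ring box: weight 6, value 56
- 2×painting: weight 8, value 50
Best: $81.

$81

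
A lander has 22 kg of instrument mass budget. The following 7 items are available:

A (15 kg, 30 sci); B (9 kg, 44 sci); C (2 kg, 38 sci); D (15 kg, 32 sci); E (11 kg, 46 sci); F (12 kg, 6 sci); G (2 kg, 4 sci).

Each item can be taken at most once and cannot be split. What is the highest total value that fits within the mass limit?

128 sci

Check high-value combinations within 22 kg:
- B+C+E: mass 9+2+11=22, value 44+38+46=128
- B+E+G: mass 9+11+2=22, value 44+46+4=94
- B+E: mass 9+11=20, value 44+46=90
- C+E+G: mass 2+11+2=15, value 38+46+4=88
Best: 128 sci.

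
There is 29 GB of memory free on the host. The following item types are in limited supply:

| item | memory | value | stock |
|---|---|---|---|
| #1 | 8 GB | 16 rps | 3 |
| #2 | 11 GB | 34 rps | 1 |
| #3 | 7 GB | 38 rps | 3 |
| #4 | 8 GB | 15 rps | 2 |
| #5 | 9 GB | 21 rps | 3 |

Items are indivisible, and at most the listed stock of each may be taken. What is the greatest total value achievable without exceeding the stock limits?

Top feasible selections:
- 1×#1 + 3×#3: memory 29, value 130
- 3×#3 + 1×#4: memory 29, value 129
- 3×#3: memory 21, value 114
- 1×#2 + 2×#3: memory 25, value 110
Best: 130 rps.

130 rps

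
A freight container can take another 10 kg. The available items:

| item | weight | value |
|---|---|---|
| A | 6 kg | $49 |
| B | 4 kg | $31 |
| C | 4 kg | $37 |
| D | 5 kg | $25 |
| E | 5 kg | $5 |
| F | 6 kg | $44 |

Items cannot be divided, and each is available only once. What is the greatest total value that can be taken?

$86

Check high-value combinations within 10 kg:
- A+C: weight 6+4=10, value 49+37=86
- C+F: weight 4+6=10, value 37+44=81
- A+B: weight 6+4=10, value 49+31=80
Best: $86.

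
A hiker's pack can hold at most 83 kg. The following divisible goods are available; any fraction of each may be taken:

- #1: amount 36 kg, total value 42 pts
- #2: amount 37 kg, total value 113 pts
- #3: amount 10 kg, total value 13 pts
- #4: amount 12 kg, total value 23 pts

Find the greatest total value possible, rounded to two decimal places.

177.00

Take in order of value per unit:
- #2 (113/37 per unit): all 37 → value 113, running total 113.00
- #4 (23/12 per unit): all 12 → value 23, running total 136.00
- #3 (13/10 per unit): all 10 → value 13, running total 149.00
- #1 (42/36 per unit): 24 of 36 → value 24×42/36 = 28.0000, running total 177.00
Total 177.00.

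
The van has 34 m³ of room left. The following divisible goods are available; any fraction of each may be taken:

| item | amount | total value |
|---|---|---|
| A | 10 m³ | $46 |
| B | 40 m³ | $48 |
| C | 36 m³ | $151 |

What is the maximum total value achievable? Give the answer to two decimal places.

Take in order of value per unit:
- A (46/10 per unit): all 10 → value 46, running total 46.00
- C (151/36 per unit): 24 of 36 → value 24×151/36 = 100.6667, running total 146.67
Total 146.67.

146.67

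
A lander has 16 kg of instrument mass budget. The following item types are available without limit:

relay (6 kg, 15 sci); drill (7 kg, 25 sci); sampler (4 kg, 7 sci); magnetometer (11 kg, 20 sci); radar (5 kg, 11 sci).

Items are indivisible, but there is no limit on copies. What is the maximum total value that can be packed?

50 sci

Best value-per-unit is drill at 25/7, and filling with it alone uses mass 2×7=14. No mix of the others beats 2×25 = 50.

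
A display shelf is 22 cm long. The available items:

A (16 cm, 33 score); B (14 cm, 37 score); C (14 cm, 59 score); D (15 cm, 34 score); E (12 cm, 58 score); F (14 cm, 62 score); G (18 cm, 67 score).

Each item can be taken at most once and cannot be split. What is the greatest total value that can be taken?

Check high-value combinations within 22 cm:
- G: length 18, value 67
- F: length 14, value 62
- C: length 14, value 59
Best: 67 score.

67 score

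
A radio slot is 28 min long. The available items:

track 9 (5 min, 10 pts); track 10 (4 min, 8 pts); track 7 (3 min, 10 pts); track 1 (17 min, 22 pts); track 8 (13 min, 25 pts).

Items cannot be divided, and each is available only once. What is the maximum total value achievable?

53 pts

Check high-value combinations within 28 min:
- track 9+track 10+track 7+track 8: duration 5+4+3+13=25, value 10+8+10+25=53
- track 9+track 7+track 8: duration 5+3+13=21, value 10+10+25=45
- track 10+track 7+track 8: duration 4+3+13=20, value 8+10+25=43
- track 9+track 10+track 8: duration 5+4+13=22, value 10+8+25=43
Best: 53 pts.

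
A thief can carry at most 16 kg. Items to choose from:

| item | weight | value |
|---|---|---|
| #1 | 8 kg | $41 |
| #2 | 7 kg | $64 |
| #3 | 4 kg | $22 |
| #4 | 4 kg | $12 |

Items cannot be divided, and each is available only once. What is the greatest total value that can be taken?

Check high-value combinations within 16 kg:
- #1+#2: weight 8+7=15, value 41+64=105
- #2+#3+#4: weight 7+4+4=15, value 64+22+12=98
- #2+#3: weight 7+4=11, value 64+22=86
Best: $105.

$105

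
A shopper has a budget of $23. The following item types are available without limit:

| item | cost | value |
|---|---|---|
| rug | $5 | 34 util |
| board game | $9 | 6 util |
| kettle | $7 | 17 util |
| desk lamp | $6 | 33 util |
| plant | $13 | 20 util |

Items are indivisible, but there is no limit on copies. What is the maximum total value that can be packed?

136 util

Best value-per-unit is rug at 34/5, and filling with it alone uses cost 4×5=20. No mix of the others beats 4×34 = 136.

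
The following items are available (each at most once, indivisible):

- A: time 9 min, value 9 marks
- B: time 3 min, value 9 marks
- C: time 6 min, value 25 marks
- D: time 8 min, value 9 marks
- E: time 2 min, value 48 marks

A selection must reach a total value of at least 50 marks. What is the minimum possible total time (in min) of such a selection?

Subsets with value ≥ 50, sorted by total time:
- B+E: time 5, value 57
- C+E: time 8, value 73
Minimum time: 5 min.

5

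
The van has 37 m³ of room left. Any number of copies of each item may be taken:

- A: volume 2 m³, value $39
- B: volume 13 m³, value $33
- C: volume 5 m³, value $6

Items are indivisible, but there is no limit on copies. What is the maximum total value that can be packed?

$702

Best value-per-unit is A at 39/2, and filling with it alone uses volume 18×2=36. No mix of the others beats 18×39 = 702.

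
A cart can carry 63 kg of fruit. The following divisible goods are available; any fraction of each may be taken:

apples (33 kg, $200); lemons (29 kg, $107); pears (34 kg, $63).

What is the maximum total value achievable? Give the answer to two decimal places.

308.85

Take in order of value per unit:
- apples (200/33 per unit): all 33 → value 200, running total 200.00
- lemons (107/29 per unit): all 29 → value 107, running total 307.00
- pears (63/34 per unit): 1 of 34 → value 1×63/34 = 1.8529, running total 308.85
Total 308.85.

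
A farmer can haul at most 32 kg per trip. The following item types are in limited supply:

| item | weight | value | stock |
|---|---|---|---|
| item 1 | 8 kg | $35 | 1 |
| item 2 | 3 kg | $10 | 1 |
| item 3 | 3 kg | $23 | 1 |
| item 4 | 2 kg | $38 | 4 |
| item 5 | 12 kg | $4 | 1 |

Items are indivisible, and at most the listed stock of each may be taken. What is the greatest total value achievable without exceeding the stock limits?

Top feasible selections:
- 1×item 1 + 1×item 2 + 1×item 3 + 4×item 4: weight 22, value 220
- 1×item 1 + 1×item 3 + 4×item 4 + 1×item 5: weight 31, value 214
Best: $220.

$220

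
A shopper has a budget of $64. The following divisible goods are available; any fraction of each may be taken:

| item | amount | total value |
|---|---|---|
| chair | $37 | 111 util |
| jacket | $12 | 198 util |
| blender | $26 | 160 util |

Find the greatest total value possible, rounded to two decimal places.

436.00

Take in order of value per unit:
- jacket (198/12 per unit): all 12 → value 198, running total 198.00
- blender (160/26 per unit): all 26 → value 160, running total 358.00
- chair (111/37 per unit): 26 of 37 → value 26×111/37 = 78.0000, running total 436.00
Total 436.00.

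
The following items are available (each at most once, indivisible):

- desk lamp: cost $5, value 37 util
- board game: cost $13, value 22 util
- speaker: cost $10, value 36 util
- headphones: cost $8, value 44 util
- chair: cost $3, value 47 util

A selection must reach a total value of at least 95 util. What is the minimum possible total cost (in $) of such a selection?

Subsets with value ≥ 95, sorted by total cost:
- desk lamp+headphones+chair: cost 16, value 128
- desk lamp+speaker+chair: cost 18, value 120
- speaker+headphones+chair: cost 21, value 127
Minimum cost: 16 $.

16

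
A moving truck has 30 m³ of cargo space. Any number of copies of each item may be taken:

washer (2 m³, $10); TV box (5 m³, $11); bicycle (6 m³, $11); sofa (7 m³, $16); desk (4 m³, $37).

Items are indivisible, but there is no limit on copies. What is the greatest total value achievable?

Best value-per-unit is desk at 37/4; filling with it alone gives 7×37 = 259.
Optimal mix: 1×washer + 7×desk → volume 30, value 269.

$269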